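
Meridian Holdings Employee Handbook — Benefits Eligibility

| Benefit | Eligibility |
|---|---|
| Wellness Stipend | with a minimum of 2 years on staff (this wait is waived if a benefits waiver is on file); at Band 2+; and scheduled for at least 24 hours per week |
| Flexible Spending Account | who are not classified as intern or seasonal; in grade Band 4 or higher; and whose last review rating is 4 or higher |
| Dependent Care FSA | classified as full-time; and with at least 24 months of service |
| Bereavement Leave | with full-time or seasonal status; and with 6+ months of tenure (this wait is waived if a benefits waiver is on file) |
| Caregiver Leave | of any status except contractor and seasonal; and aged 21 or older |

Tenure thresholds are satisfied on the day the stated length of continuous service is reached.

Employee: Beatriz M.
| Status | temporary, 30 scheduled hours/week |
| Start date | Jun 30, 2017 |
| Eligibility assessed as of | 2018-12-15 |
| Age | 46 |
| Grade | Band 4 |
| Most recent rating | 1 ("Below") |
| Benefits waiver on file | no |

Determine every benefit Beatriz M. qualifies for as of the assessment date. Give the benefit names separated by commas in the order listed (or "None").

Service from Jun 30, 2017 to 2018-12-15: 533 days.
Wellness Stipend — no waiver, service 533 days < 2 years (≈730 days) ✗ → not eligible.
Flexible Spending Account — status temporary ✓ (not excluded); grade Band 4 ≥ Band 4 ✓; rating 1 < 4 ✗ → not eligible.
Dependent Care FSA — status temporary ✗ (requires full-time) → not eligible.
Bereavement Leave — status temporary ✗ (requires full-time or seasonal) → not eligible.
Caregiver Leave — status temporary ✓ (not excluded); age 46 ≥ 21 ✓ → eligible.

Caregiver Leave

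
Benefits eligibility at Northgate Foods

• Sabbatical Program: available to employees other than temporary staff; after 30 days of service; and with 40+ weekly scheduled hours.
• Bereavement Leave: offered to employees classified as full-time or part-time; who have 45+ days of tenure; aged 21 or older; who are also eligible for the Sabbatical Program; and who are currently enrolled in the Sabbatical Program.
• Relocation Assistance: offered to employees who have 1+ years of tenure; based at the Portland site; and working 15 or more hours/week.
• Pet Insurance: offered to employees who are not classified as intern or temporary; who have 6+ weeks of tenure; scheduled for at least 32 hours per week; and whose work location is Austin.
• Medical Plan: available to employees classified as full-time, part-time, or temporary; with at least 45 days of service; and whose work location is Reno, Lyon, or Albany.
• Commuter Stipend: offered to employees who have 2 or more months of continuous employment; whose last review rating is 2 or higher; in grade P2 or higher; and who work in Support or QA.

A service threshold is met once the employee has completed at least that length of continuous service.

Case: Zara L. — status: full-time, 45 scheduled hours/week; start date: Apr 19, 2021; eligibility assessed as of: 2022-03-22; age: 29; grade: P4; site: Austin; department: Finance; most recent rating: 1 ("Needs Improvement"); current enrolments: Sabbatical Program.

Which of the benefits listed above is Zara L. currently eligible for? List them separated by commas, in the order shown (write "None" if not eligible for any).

Service from Apr 19, 2021 to 2022-03-22: 337 days.
Sabbatical Program — status full-time ✓ (not excluded); service 337 days ≥ 30 days ✓; 45 hrs/wk ≥ 40 ✓ → eligible.
Bereavement Leave — status full-time ✓; service 337 days ≥ 45 days ✓; age 29 ≥ 21 ✓; eligible for Sabbatical Program ✓; enrolled in Sabbatical Program ✓ → eligible.
Relocation Assistance — service 337 days < 1 year (≈365 days) ✗ → not eligible.
Pet Insurance — status full-time ✓ (not excluded); service 337 days ≥ 6 weeks (≈42 days) ✓; 45 hrs/wk ≥ 32 ✓; site Austin ✓ → eligible.
Medical Plan — status full-time ✓; service 337 days ≥ 45 days ✓; site Austin ✗ (not Reno, Lyon, or Albany) → not eligible.
Commuter Stipend — service 337 days ≥ 2 months (≈60 days) ✓; rating 1 < 2 ✗ → not eligible.

Sabbatical Program, Bereavement Leave, Pet Insurance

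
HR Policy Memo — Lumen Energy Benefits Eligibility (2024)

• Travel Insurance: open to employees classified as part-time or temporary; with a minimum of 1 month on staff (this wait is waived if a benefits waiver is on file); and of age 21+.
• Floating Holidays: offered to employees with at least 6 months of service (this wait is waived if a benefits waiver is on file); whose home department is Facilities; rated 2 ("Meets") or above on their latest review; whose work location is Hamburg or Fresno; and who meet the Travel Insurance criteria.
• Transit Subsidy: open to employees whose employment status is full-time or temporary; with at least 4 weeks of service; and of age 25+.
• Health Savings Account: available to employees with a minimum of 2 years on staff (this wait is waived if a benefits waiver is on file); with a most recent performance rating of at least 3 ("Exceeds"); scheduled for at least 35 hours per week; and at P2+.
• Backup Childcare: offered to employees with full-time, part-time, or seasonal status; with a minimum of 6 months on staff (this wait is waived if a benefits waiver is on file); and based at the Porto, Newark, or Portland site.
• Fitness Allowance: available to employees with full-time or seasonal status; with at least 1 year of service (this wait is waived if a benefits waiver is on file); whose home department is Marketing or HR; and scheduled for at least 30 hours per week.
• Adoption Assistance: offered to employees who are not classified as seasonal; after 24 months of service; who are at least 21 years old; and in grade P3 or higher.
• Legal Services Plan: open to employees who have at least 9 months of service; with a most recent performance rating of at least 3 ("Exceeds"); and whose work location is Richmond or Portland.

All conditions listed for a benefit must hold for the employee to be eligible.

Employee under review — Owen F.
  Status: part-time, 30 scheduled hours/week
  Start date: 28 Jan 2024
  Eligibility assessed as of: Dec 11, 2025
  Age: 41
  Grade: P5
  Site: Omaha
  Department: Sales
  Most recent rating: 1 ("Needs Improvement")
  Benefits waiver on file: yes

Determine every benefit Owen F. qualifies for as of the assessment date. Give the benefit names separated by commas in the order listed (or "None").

Travel Insurance

Service from 28 Jan 2024 to Dec 11, 2025: 683 days.
Travel Insurance — status part-time ✓; benefits waiver on file ✓; age 41 ≥ 21 ✓ → eligible.
Floating Holidays — benefits waiver on file ✓; dept Sales ✗ → not eligible.
Transit Subsidy — status part-time ✗ (requires full-time or temporary) → not eligible.
Health Savings Account — benefits waiver on file ✓; rating 1 < 3 ✗ → not eligible.
Backup Childcare — status part-time ✓; benefits waiver on file ✓; site Omaha ✗ (not Porto, Newark, or Portland) → not eligible.
Fitness Allowance — status part-time ✗ (requires full-time or seasonal) → not eligible.
Adoption Assistance — status part-time ✓ (not excluded); service 683 days < 24 months (≈720 days) ✗ → not eligible.
Legal Services Plan — service 683 days ≥ 9 months (≈270 days) ✓; rating 1 < 3 ✗ → not eligible.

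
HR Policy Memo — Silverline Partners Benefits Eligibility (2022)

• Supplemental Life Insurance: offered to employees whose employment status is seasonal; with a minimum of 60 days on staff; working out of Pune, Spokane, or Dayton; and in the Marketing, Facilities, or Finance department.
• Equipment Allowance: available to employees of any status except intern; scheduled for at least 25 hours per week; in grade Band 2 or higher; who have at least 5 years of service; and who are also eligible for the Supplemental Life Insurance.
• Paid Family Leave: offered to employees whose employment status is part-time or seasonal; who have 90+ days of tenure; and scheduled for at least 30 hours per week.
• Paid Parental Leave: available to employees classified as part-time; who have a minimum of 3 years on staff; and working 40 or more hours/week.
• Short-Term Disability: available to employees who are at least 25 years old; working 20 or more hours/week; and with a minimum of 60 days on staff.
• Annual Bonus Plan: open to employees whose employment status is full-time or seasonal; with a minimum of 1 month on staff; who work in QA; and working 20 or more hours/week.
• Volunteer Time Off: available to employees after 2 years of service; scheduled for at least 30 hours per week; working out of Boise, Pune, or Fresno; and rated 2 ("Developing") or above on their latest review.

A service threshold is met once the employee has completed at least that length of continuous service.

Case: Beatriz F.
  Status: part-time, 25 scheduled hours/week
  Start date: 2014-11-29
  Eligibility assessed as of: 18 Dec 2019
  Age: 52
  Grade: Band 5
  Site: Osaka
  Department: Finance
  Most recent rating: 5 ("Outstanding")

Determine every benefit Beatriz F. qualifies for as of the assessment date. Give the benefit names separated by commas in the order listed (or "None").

Short-Term Disability

Service from 2014-11-29 to 18 Dec 2019: 1845 days.
Supplemental Life Insurance — status part-time ✗ (requires seasonal) → not eligible.
Equipment Allowance — status part-time ✓ (not excluded); 25 hrs/wk ≥ 25 ✓; grade Band 5 ≥ Band 2 ✓; service 1845 days ≥ 5 years (≈1825 days) ✓; not eligible for Supplemental Life Insurance ✗ → not eligible.
Paid Family Leave — status part-time ✓; service 1845 days ≥ 90 days ✓; 25 hrs/wk < 30 ✗ → not eligible.
Paid Parental Leave — status part-time ✓; service 1845 days ≥ 3 years (≈1095 days) ✓; 25 hrs/wk < 40 ✗ → not eligible.
Short-Term Disability — age 52 ≥ 25 ✓; 25 hrs/wk ≥ 20 ✓; service 1845 days ≥ 60 days ✓ → eligible.
Annual Bonus Plan — status part-time ✗ (requires full-time or seasonal) → not eligible.
Volunteer Time Off — service 1845 days ≥ 2 years (≈730 days) ✓; 25 hrs/wk < 30 ✗ → not eligible.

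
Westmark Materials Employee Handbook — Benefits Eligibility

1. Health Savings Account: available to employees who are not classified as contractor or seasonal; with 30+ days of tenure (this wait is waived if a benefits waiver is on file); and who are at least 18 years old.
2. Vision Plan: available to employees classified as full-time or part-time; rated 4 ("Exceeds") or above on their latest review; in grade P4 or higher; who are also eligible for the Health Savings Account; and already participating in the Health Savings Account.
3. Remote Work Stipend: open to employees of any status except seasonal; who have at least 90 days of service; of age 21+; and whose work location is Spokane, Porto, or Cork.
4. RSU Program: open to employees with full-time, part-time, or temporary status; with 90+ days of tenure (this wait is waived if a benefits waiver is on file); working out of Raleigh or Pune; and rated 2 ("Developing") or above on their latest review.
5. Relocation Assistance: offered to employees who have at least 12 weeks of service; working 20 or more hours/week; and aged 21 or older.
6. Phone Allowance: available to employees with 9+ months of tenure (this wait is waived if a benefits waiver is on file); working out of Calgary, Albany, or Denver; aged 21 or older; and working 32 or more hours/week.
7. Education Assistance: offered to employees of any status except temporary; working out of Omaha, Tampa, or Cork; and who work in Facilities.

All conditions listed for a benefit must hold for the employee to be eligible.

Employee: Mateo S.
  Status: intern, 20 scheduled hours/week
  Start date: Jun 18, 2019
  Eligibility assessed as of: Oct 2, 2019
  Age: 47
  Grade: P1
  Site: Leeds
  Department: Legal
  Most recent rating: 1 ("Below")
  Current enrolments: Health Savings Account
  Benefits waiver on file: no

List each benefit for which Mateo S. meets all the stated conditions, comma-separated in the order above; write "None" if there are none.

Service from Jun 18, 2019 to Oct 2, 2019: 106 days.
Health Savings Account — status intern ✓ (not excluded); no waiver, service 106 days ≥ 30 days ✓; age 47 ≥ 18 ✓ → eligible.
Vision Plan — status intern ✗ (requires full-time or part-time) → not eligible.
Remote Work Stipend — status intern ✓ (not excluded); service 106 days ≥ 90 days ✓; age 47 ≥ 21 ✓; site Leeds ✗ (not Spokane, Porto, or Cork) → not eligible.
RSU Program — status intern ✗ (requires full-time, part-time, or temporary) → not eligible.
Relocation Assistance — service 106 days ≥ 12 weeks (≈84 days) ✓; 20 hrs/wk ≥ 20 ✓; age 47 ≥ 21 ✓ → eligible.
Phone Allowance — no waiver, service 106 days < 9 months (≈270 days) ✗ → not eligible.
Education Assistance — status intern ✓ (not excluded); site Leeds ✗ (not Omaha, Tampa, or Cork) → not eligible.

Health Savings Account, Relocation Assistance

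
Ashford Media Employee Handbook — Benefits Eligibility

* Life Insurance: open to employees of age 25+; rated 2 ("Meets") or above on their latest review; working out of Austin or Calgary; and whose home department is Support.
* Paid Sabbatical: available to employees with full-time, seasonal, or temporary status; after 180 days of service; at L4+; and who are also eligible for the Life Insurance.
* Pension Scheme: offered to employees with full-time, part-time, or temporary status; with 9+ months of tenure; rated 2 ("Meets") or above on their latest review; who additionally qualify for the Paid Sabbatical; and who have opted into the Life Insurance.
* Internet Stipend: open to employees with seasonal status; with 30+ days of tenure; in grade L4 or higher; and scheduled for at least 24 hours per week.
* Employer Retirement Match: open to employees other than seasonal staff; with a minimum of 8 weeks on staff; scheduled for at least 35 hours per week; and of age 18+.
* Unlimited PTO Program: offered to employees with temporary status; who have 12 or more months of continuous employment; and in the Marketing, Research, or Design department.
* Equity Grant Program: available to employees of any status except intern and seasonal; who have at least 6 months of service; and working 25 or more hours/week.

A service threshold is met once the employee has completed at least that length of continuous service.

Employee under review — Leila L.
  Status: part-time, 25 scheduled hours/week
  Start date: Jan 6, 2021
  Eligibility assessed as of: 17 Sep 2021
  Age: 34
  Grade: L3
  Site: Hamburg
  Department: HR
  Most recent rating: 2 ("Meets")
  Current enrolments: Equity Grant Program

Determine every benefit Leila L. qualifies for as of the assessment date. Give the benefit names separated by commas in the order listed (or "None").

Service from Jan 6, 2021 to 17 Sep 2021: 254 days.
Life Insurance — age 34 ≥ 25 ✓; rating 2 ≥ 2 ✓; site Hamburg ✗ (not Austin or Calgary) → not eligible.
Paid Sabbatical — status part-time ✗ (requires full-time, seasonal, or temporary) → not eligible.
Pension Scheme — status part-time ✓; service 254 days < 9 months (≈270 days) ✗ → not eligible.
Internet Stipend — status part-time ✗ (requires seasonal) → not eligible.
Employer Retirement Match — status part-time ✓ (not excluded); service 254 days ≥ 8 weeks (≈56 days) ✓; 25 hrs/wk < 35 ✗ → not eligible.
Unlimited PTO Program — status part-time ✗ (requires temporary) → not eligible.
Equity Grant Program — status part-time ✓ (not excluded); service 254 days ≥ 6 months (≈180 days) ✓; 25 hrs/wk ≥ 25 ✓ → eligible.

Equity Grant Program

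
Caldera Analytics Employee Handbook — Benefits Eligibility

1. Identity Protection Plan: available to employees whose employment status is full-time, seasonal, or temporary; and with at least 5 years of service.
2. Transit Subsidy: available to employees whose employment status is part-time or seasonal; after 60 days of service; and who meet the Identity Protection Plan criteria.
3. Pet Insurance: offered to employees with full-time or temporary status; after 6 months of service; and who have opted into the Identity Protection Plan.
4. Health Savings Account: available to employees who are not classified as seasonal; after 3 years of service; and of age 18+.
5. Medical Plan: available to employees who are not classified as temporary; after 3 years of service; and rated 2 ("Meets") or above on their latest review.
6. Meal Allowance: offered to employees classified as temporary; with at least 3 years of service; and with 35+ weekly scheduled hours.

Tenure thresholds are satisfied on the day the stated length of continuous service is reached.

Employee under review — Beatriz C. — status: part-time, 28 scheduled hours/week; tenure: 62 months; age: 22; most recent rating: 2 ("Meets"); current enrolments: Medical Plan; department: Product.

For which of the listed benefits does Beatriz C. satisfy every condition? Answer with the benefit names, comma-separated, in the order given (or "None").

Health Savings Account, Medical Plan

Identity Protection Plan — status part-time ✗ (requires full-time, seasonal, or temporary) → not eligible.
Transit Subsidy — status part-time ✓; service 62 months ≥ 60 days ✓; not eligible for Identity Protection Plan ✗ → not eligible.
Pet Insurance — status part-time ✗ (requires full-time or temporary) → not eligible.
Health Savings Account — status part-time ✓ (not excluded); service 62 months ≥ 3 years (≈1095 days) ✓; age 22 ≥ 18 ✓ → eligible.
Medical Plan — status part-time ✓ (not excluded); service 62 months ≥ 3 years (≈1095 days) ✓; rating 2 ≥ 2 ✓ → eligible.
Meal Allowance — status part-time ✗ (requires temporary) → not eligible.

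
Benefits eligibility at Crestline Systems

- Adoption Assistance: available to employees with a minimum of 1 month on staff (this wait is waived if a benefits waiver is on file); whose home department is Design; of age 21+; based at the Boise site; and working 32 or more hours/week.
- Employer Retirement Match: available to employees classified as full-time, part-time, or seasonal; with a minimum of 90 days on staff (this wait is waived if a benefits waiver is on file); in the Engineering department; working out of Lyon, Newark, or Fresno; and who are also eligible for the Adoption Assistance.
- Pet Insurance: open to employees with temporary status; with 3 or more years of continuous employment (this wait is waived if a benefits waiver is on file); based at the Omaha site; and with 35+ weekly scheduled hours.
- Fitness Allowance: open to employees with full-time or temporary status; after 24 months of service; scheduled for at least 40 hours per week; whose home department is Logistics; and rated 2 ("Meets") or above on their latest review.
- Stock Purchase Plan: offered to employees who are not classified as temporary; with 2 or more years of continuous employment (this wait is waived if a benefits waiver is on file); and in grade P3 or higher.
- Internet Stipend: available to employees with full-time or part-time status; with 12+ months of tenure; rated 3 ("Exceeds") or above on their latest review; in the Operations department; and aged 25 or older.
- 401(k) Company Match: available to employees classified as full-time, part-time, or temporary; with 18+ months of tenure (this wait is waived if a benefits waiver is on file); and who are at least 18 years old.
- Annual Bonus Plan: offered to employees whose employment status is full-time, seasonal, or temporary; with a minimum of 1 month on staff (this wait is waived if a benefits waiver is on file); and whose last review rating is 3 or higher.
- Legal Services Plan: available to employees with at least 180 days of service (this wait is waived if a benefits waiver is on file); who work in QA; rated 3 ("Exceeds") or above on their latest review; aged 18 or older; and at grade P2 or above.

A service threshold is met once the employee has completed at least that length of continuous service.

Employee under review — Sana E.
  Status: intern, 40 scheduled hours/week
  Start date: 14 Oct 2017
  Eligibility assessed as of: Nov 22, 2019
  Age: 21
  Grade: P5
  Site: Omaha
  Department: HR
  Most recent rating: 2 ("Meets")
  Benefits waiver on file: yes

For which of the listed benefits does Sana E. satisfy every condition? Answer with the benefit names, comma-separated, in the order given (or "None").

Stock Purchase Plan

Service from 14 Oct 2017 to Nov 22, 2019: 769 days.
Adoption Assistance — benefits waiver on file ✓; dept HR ✗ → not eligible.
Employer Retirement Match — status intern ✗ (requires full-time, part-time, or seasonal) → not eligible.
Pet Insurance — status intern ✗ (requires temporary) → not eligible.
Fitness Allowance — status intern ✗ (requires full-time or temporary) → not eligible.
Stock Purchase Plan — status intern ✓ (not excluded); benefits waiver on file ✓; grade P5 ≥ P3 ✓ → eligible.
Internet Stipend — status intern ✗ (requires full-time or part-time) → not eligible.
401(k) Company Match — status intern ✗ (requires full-time, part-time, or temporary) → not eligible.
Annual Bonus Plan — status intern ✗ (requires full-time, seasonal, or temporary) → not eligible.
Legal Services Plan — benefits waiver on file ✓; dept HR ✗ → not eligible.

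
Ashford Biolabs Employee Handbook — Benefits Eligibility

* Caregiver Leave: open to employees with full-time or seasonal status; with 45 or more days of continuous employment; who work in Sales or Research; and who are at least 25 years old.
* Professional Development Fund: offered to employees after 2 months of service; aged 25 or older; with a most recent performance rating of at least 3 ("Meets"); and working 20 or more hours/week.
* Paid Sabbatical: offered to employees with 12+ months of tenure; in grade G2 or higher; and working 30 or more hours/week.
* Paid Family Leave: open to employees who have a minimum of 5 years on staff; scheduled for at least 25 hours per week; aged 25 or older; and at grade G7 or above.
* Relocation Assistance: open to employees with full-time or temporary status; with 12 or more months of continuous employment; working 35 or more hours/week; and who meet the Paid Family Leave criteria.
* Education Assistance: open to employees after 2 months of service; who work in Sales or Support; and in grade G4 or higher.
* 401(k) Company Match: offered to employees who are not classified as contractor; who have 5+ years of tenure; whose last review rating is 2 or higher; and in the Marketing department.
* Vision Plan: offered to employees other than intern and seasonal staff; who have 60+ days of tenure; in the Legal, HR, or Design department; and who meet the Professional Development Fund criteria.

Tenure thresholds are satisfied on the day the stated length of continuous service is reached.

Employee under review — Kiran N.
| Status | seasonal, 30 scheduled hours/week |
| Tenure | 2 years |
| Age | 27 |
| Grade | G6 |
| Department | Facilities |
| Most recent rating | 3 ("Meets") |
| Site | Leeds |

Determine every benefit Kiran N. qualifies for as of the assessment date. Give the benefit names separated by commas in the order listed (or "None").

Caregiver Leave — status seasonal ✓; service 2 years ≥ 45 days ✓; dept Facilities ✗ → not eligible.
Professional Development Fund — service 2 years ≥ 2 months (≈60 days) ✓; age 27 ≥ 25 ✓; rating 3 ≥ 3 ✓; 30 hrs/wk ≥ 20 ✓ → eligible.
Paid Sabbatical — service 2 years ≥ 12 months (≈360 days) ✓; grade G6 ≥ G2 ✓; 30 hrs/wk ≥ 30 ✓ → eligible.
Paid Family Leave — service 2 years < 5 years ✗ → not eligible.
Relocation Assistance — status seasonal ✗ (requires full-time or temporary) → not eligible.
Education Assistance — service 2 years ≥ 2 months (≈60 days) ✓; dept Facilities ✗ → not eligible.
401(k) Company Match — status seasonal ✓ (not excluded); service 2 years < 5 years ✗ → not eligible.
Vision Plan — status seasonal ✗ (excluded) → not eligible.

Professional Development Fund, Paid Sabbatical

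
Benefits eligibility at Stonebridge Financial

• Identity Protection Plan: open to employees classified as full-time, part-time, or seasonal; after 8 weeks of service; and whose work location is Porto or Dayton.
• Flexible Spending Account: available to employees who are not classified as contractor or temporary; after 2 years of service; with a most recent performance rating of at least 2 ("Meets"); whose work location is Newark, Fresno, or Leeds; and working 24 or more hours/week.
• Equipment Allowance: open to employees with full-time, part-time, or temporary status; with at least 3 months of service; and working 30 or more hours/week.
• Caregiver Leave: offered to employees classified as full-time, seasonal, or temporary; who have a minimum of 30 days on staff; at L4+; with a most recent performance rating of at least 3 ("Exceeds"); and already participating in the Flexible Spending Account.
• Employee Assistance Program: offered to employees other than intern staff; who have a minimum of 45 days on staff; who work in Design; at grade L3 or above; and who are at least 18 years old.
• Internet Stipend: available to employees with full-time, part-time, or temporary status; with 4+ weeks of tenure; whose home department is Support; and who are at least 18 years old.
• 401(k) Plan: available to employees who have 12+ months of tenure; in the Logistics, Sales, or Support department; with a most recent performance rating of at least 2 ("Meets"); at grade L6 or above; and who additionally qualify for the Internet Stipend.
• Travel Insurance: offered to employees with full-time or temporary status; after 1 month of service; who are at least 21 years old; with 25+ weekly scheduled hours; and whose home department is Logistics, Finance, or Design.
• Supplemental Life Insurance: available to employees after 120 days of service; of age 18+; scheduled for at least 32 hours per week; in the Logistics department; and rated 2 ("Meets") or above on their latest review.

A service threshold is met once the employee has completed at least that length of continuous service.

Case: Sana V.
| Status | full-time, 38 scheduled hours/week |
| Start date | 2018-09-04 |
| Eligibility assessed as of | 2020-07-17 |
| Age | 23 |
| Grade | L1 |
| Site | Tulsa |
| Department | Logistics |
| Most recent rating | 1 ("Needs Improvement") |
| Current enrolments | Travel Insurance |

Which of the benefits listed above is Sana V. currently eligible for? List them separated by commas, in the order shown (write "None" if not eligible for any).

Equipment Allowance, Travel Insurance

Service from 2018-09-04 to 2020-07-17: 682 days.
Identity Protection Plan — status full-time ✓; service 682 days ≥ 8 weeks (≈56 days) ✓; site Tulsa ✗ (not Porto or Dayton) → not eligible.
Flexible Spending Account — status full-time ✓ (not excluded); service 682 days < 2 years (≈730 days) ✗ → not eligible.
Equipment Allowance — status full-time ✓; service 682 days ≥ 3 months (≈90 days) ✓; 38 hrs/wk ≥ 30 ✓ → eligible.
Caregiver Leave — status full-time ✓; service 682 days ≥ 30 days ✓; grade L1 < L4 ✗ → not eligible.
Employee Assistance Program — status full-time ✓ (not excluded); service 682 days ≥ 45 days ✓; dept Logistics ✗ → not eligible.
Internet Stipend — status full-time ✓; service 682 days ≥ 4 weeks (≈28 days) ✓; dept Logistics ✗ → not eligible.
401(k) Plan — service 682 days ≥ 12 months (≈360 days) ✓; dept Logistics ✓; rating 1 < 2 ✗ → not eligible.
Travel Insurance — status full-time ✓; service 682 days ≥ 1 month (≈30 days) ✓; age 23 ≥ 21 ✓; 38 hrs/wk ≥ 25 ✓; dept Logistics ✓ → eligible.
Supplemental Life Insurance — service 682 days ≥ 120 days ✓; age 23 ≥ 18 ✓; 38 hrs/wk ≥ 32 ✓; dept Logistics ✓; rating 1 < 2 ✗ → not eligible.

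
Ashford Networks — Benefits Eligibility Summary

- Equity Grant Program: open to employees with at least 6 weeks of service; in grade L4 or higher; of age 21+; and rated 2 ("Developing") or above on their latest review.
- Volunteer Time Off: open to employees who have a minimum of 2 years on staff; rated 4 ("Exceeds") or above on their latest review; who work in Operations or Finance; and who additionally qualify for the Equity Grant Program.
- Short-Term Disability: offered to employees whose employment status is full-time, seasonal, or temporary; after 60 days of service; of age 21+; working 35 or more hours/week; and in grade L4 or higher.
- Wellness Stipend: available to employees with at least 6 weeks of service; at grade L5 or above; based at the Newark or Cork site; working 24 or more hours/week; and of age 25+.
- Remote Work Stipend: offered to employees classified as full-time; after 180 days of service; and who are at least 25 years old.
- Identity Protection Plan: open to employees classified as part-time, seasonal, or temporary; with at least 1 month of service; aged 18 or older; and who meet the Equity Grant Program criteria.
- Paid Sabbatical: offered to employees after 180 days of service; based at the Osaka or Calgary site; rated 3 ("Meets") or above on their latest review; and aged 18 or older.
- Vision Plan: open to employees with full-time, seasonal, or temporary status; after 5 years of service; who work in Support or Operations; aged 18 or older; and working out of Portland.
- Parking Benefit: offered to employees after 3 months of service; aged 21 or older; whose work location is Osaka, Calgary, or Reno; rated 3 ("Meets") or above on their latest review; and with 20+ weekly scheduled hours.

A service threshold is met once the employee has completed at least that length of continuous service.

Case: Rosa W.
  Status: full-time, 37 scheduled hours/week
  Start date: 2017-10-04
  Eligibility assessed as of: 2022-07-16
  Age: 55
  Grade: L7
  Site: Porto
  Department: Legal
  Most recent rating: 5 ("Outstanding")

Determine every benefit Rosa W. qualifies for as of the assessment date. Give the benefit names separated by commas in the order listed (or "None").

Equity Grant Program, Short-Term Disability, Remote Work Stipend

Service from 2017-10-04 to 2022-07-16: 1746 days.
Equity Grant Program — service 1746 days ≥ 6 weeks (≈42 days) ✓; grade L7 ≥ L4 ✓; age 55 ≥ 21 ✓; rating 5 ≥ 2 ✓ → eligible.
Volunteer Time Off — service 1746 days ≥ 2 years (≈730 days) ✓; rating 5 ≥ 4 ✓; dept Legal ✗ → not eligible.
Short-Term Disability — status full-time ✓; service 1746 days ≥ 60 days ✓; age 55 ≥ 21 ✓; 37 hrs/wk ≥ 35 ✓; grade L7 ≥ L4 ✓ → eligible.
Wellness Stipend — service 1746 days ≥ 6 weeks (≈42 days) ✓; grade L7 ≥ L5 ✓; site Porto ✗ (not Newark or Cork) → not eligible.
Remote Work Stipend — status full-time ✓; service 1746 days ≥ 180 days ✓; age 55 ≥ 25 ✓ → eligible.
Identity Protection Plan — status full-time ✗ (requires part-time, seasonal, or temporary) → not eligible.
Paid Sabbatical — service 1746 days ≥ 180 days ✓; site Porto ✗ (not Osaka or Calgary) → not eligible.
Vision Plan — status full-time ✓; service 1746 days < 5 years (≈1825 days) ✗ → not eligible.
Parking Benefit — service 1746 days ≥ 3 months (≈90 days) ✓; age 55 ≥ 21 ✓; site Porto ✗ (not Osaka, Calgary, or Reno) → not eligible.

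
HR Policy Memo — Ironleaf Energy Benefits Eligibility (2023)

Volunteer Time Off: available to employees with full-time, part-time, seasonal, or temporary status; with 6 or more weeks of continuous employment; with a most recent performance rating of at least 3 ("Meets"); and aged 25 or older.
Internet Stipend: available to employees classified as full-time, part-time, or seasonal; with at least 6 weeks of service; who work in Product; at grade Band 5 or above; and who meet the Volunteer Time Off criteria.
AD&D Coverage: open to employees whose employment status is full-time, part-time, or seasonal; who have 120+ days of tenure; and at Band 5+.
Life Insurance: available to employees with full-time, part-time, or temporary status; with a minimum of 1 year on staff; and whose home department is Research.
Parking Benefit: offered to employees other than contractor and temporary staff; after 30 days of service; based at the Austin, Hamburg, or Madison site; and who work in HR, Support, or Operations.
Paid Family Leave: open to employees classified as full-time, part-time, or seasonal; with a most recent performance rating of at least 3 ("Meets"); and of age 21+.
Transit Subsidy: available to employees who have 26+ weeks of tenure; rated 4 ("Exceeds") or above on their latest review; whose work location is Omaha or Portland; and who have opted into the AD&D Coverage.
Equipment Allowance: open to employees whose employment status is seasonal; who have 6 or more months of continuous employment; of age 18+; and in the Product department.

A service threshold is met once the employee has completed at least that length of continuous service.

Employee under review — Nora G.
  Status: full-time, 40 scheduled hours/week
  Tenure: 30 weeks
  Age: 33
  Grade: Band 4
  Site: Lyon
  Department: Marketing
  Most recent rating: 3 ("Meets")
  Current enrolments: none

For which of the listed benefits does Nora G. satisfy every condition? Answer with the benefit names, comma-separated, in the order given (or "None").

Volunteer Time Off — status full-time ✓; service 30 weeks ≥ 6 weeks ✓; rating 3 ≥ 3 ✓; age 33 ≥ 25 ✓ → eligible.
Internet Stipend — status full-time ✓; service 30 weeks ≥ 6 weeks ✓; dept Marketing ✗ → not eligible.
AD&D Coverage — status full-time ✓; service 30 weeks ≥ 120 days ✓; grade Band 4 < Band 5 ✗ → not eligible.
Life Insurance — status full-time ✓; service 30 weeks < 1 year (≈365 days) ✗ → not eligible.
Parking Benefit — status full-time ✓ (not excluded); service 30 weeks ≥ 30 days ✓; site Lyon ✗ (not Austin, Hamburg, or Madison) → not eligible.
Paid Family Leave — status full-time ✓; rating 3 ≥ 3 ✓; age 33 ≥ 21 ✓ → eligible.
Transit Subsidy — service 30 weeks ≥ 26 weeks ✓; rating 3 < 4 ✗ → not eligible.
Equipment Allowance — status full-time ✗ (requires seasonal) → not eligible.

Volunteer Time Off, Paid Family Leave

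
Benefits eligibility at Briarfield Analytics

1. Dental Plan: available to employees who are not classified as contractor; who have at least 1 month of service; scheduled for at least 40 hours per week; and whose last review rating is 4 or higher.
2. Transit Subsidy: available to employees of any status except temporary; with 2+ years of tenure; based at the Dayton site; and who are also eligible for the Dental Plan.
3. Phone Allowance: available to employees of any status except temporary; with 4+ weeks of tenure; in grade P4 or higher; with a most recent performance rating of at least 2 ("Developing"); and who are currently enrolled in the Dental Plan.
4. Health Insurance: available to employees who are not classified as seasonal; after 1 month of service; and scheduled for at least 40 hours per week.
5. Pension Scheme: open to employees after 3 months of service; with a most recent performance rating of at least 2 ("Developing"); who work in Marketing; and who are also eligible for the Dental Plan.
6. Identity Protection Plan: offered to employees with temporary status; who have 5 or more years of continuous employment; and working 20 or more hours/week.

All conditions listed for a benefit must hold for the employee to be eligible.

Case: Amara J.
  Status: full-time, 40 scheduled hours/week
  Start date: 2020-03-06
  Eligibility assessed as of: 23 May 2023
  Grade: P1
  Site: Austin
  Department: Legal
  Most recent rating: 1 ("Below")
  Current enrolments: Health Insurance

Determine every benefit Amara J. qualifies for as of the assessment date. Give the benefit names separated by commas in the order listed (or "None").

Service from 2020-03-06 to 23 May 2023: 1173 days.
Dental Plan — status full-time ✓ (not excluded); service 1173 days ≥ 1 month (≈30 days) ✓; 40 hrs/wk ≥ 40 ✓; rating 1 < 4 ✗ → not eligible.
Transit Subsidy — status full-time ✓ (not excluded); service 1173 days ≥ 2 years (≈730 days) ✓; site Austin ✗ (not Dayton) → not eligible.
Phone Allowance — status full-time ✓ (not excluded); service 1173 days ≥ 4 weeks (≈28 days) ✓; grade P1 < P4 ✗ → not eligible.
Health Insurance — status full-time ✓ (not excluded); service 1173 days ≥ 1 month (≈30 days) ✓; 40 hrs/wk ≥ 40 ✓ → eligible.
Pension Scheme — service 1173 days ≥ 3 months (≈90 days) ✓; rating 1 < 2 ✗ → not eligible.
Identity Protection Plan — status full-time ✗ (requires temporary) → not eligible.

Health Insurance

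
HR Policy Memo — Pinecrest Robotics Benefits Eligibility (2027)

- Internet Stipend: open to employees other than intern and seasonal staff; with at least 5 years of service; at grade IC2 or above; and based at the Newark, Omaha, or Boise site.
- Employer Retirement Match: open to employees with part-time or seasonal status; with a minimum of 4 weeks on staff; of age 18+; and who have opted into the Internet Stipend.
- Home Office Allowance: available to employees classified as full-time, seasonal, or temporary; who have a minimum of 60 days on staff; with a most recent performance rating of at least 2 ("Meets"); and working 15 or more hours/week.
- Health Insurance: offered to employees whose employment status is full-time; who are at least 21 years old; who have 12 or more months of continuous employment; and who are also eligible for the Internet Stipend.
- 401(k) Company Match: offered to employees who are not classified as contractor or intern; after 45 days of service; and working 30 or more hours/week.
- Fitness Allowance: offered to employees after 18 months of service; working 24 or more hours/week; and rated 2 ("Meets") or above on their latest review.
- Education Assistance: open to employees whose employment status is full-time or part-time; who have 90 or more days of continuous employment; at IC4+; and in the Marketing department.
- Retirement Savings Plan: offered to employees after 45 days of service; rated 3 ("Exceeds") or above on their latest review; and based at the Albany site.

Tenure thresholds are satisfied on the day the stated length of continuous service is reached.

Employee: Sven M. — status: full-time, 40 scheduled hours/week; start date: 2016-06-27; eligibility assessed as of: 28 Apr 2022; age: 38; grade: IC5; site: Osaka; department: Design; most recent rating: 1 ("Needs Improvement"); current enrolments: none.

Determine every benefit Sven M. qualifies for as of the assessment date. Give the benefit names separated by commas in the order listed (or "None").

Service from 2016-06-27 to 28 Apr 2022: 2131 days.
Internet Stipend — status full-time ✓ (not excluded); service 2131 days ≥ 5 years (≈1825 days) ✓; grade IC5 ≥ IC2 ✓; site Osaka ✗ (not Newark, Omaha, or Boise) → not eligible.
Employer Retirement Match — status full-time ✗ (requires part-time or seasonal) → not eligible.
Home Office Allowance — status full-time ✓; service 2131 days ≥ 60 days ✓; rating 1 < 2 ✗ → not eligible.
Health Insurance — status full-time ✓; age 38 ≥ 21 ✓; service 2131 days ≥ 12 months (≈360 days) ✓; not eligible for Internet Stipend ✗ → not eligible.
401(k) Company Match — status full-time ✓ (not excluded); service 2131 days ≥ 45 days ✓; 40 hrs/wk ≥ 30 ✓ → eligible.
Fitness Allowance — service 2131 days ≥ 18 months (≈540 days) ✓; 40 hrs/wk ≥ 24 ✓; rating 1 < 2 ✗ → not eligible.
Education Assistance — status full-time ✓; service 2131 days ≥ 90 days ✓; grade IC5 ≥ IC4 ✓; dept Design ✗ → not eligible.
Retirement Savings Plan — service 2131 days ≥ 45 days ✓; rating 1 < 3 ✗ → not eligible.

401(k) Company Match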